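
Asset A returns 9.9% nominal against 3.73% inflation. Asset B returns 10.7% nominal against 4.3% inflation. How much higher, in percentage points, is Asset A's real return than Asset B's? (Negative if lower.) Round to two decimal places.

Asset A real return: 1.099/1.0373 − 1 = 5.948%.
Asset B real return: 1.107/1.043 − 1 = 6.136%.
Difference: 5.948 − 6.136 = -0.188 pp.

-0.19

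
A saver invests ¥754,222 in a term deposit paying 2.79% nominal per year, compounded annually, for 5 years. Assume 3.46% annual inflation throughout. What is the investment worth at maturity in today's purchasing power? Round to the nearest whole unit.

Nominal value at maturity: ¥754,222 × (1 + 2.79%)^5 ≈ ¥865,473.
Price-level factor over 5 years: (1 + 3.46%)^5 ≈ 1.1853930329.
Dividing the nominal maturity value by the price-level factor gives the value in today's money.

¥730,115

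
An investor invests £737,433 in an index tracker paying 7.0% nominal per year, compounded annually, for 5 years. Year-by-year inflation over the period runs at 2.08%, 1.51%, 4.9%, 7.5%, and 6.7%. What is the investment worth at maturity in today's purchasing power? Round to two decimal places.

£829,551.96

Nominal value at maturity: £737,433 × (1 + 7.0%)^5 ≈ £1,034,287.93.
Price-level factor over 5 years: 1.0208 × 1.0151 × 1.049 × 1.075 × 1.067 ≈ 1.2468030644.
Dividing the nominal maturity value by the price-level factor gives the value in today's money.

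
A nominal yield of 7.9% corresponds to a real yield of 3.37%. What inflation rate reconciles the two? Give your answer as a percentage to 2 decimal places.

From (1+r_nom) = (1+r_real)(1+π), we get 1+π = (1 + 7.9%)/(1 + 3.37%) = 1.079/1.0337 ≈ 1.04382.
So π ≈ 4.3823%.

4.38%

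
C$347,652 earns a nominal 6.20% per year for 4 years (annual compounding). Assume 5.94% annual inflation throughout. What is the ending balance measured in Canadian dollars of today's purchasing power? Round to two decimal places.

Nominal value at maturity: C$347,652 × (1 + 6.20%)^4 ≈ C$442,224.50.
Price-level factor over 4 years: (1 + 5.94%)^4 ≈ 1.2596209477.
Dividing the nominal maturity value by the price-level factor gives the value in today's money.

C$351,077.44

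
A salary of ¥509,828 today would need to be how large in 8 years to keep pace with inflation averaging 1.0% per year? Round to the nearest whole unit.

Cumulative price-level factor: (1+1.0%)^8 ≈ 1.0828567056.
Multiplying ¥509,828 by the price-level factor gives the future nominal sum.

¥552,071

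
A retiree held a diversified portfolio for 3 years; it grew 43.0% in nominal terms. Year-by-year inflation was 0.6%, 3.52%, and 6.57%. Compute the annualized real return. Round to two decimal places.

8.82%

Cumulative inflation factor: 1.006 × 1.0352 × 1.0657 ≈ 1.10983.
Nominal growth factor: 1.43000. Real growth factor = 1.43000 / 1.10983 ≈ 1.28848.
Annualized: 1.28848^(1/3) − 1 ≈ 0.08816.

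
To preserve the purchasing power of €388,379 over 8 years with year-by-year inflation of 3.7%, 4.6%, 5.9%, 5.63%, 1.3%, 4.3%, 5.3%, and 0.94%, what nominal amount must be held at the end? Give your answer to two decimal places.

Cumulative price-level factor: 1.037 × 1.046 × 1.059 × 1.0563 × 1.013 × 1.043 × 1.053 × 1.0094 ≈ 1.3626336394.
The nominal amount required is €388,379 scaled up by that factor.

€529,218.29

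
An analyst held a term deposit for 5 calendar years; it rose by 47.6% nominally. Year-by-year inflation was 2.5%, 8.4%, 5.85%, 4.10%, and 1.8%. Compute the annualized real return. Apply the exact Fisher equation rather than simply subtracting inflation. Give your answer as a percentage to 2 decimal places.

Cumulative inflation factor: 1.025 × 1.084 × 1.0585 × 1.0410 × 1.018 ≈ 1.24636.
Nominal growth factor: 1.47600. Real growth factor = 1.47600 / 1.24636 ≈ 1.18425.
Annualized: 1.18425^(1/5) − 1 ≈ 0.03440.

3.44%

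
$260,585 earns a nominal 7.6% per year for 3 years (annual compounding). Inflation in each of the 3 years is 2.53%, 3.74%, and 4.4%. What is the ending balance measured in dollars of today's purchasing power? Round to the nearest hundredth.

Nominal value at maturity: $260,585 × (1 + 7.6%)^3 ≈ $324,628.19.
Price-level factor over 3 years: 1.0253 × 1.0374 × 1.044 ≈ 1.1104466537.
The maturity value deflated by that factor is the answer in today's purchasing power.

$292,340.19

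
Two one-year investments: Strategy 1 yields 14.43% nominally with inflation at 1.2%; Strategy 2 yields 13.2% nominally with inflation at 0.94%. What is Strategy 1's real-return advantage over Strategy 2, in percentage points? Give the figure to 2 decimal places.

0.93

Strategy 1 real return: 1.1443/1.012 − 1 = 13.073%.
Strategy 2 real return: 1.132/1.0094 − 1 = 12.146%.
Difference: 13.073 − 12.146 = 0.927 pp.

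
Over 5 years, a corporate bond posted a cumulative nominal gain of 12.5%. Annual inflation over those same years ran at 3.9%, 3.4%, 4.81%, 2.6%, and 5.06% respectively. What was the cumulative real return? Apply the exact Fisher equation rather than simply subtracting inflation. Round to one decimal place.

Cumulative inflation factor: 1.039 × 1.034 × 1.0481 × 1.026 × 1.0506 ≈ 1.21373.
Nominal growth factor: 1.12500. Real growth factor = 1.12500 / 1.21373 ≈ 0.92689.
Total real return ≈ -7.3108%.

-7.3%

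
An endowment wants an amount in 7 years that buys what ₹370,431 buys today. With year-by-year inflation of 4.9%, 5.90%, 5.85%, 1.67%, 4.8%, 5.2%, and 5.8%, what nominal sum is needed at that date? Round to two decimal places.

₹516,565.20

Cumulative price-level factor: 1.049 × 1.0590 × 1.0585 × 1.0167 × 1.048 × 1.052 × 1.058 ≈ 1.3944977709.
The nominal amount required is ₹370,431 scaled up by that factor.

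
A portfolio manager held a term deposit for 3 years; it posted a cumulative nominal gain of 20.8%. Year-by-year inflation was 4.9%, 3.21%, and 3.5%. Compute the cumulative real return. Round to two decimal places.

7.80%

Cumulative inflation factor: 1.049 × 1.0321 × 1.035 ≈ 1.12057.
Nominal growth factor: 1.20800. Real growth factor = 1.20800 / 1.12057 ≈ 1.07803.
Total real return ≈ 7.8026%.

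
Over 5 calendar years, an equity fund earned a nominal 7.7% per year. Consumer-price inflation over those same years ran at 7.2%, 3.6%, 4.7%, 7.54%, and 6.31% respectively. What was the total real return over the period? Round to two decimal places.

Cumulative inflation factor: 1.072 × 1.036 × 1.047 × 1.0754 × 1.0631 ≈ 1.32937.
Nominal growth factor: 1.44903. Real growth factor = 1.44903 / 1.32937 ≈ 1.09002.
Total real return ≈ 9.0017%.

9.00%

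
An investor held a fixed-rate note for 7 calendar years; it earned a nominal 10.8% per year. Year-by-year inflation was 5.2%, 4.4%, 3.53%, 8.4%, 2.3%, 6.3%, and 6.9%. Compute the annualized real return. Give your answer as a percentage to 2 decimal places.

Cumulative inflation factor: 1.052 × 1.044 × 1.0353 × 1.084 × 1.023 × 1.063 × 1.069 ≈ 1.43284.
Nominal growth factor: 2.05012. Real growth factor = 2.05012 / 1.43284 ≈ 1.43080.
Annualized: 1.43080^(1/7) − 1 ≈ 0.05251.

5.25%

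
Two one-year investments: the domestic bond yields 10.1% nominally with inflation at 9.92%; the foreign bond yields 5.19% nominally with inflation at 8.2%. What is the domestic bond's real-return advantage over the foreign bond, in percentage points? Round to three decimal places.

The domestic bond real return: 1.101/1.0992 − 1 = 0.1638%.
The foreign bond real return: 1.0519/1.082 − 1 = -2.7819%.
Difference: 0.1638 − (-2.7819) = 2.9457 pp.

2.946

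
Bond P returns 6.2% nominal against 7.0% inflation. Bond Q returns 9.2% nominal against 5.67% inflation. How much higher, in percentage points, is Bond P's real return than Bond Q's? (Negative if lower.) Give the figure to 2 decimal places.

Bond P real return: 1.062/1.070 − 1 = -0.748%.
Bond Q real return: 1.092/1.0567 − 1 = 3.341%.
Difference: -0.748 − 3.341 = -4.089 pp.

-4.09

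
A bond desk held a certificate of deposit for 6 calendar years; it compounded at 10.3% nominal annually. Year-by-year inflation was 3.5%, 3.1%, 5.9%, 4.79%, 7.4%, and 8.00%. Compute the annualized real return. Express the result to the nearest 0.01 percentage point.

Cumulative inflation factor: 1.035 × 1.031 × 1.059 × 1.0479 × 1.074 × 1.0800 ≈ 1.37354.
Nominal growth factor: 1.80075. Real growth factor = 1.80075 / 1.37354 ≈ 1.31102.
Annualized: 1.31102^(1/6) − 1 ≈ 0.04617.

4.62%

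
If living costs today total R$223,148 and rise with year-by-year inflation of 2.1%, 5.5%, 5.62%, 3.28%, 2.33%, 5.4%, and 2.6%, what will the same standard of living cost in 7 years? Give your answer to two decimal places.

Cumulative price-level factor: 1.021 × 1.055 × 1.0562 × 1.0328 × 1.0233 × 1.054 × 1.026 ≈ 1.3002640041.
The nominal amount required is R$223,148 scaled up by that factor.

R$290,151.31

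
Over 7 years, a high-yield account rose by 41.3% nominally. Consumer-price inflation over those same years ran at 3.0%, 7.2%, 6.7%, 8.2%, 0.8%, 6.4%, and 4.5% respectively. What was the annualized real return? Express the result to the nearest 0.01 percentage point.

-0.16%

Cumulative inflation factor: 1.030 × 1.072 × 1.067 × 1.082 × 1.008 × 1.064 × 1.045 ≈ 1.42870.
Nominal growth factor: 1.41300. Real growth factor = 1.41300 / 1.42870 ≈ 0.98901.
Annualized: 0.98901^(1/7) − 1 ≈ -0.00158.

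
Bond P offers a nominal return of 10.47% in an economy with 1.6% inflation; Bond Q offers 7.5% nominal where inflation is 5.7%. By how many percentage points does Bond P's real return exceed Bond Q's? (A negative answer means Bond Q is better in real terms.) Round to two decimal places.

Bond P real return: 1.1047/1.016 − 1 = 8.730%.
Bond Q real return: 1.075/1.057 − 1 = 1.703%.
Difference: 8.730 − 1.703 = 7.027 pp.

7.03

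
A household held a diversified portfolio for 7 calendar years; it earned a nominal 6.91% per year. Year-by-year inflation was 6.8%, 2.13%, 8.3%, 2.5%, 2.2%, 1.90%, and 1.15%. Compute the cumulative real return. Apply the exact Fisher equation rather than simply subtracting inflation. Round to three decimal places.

25.159%

Cumulative inflation factor: 1.068 × 1.0213 × 1.083 × 1.025 × 1.022 × 1.0190 × 1.0115 ≈ 1.27546.
Nominal growth factor: 1.59635. Real growth factor = 1.59635 / 1.27546 ≈ 1.25159.
Total real return ≈ 25.1585%.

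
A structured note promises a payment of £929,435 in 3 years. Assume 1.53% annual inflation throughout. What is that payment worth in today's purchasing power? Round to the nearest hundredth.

Price-level factor over 3 years: (1 + 1.53%)^3 ≈ 1.0466058516.
Purchasing power today: £929,435 divided by that factor.

£888,046.82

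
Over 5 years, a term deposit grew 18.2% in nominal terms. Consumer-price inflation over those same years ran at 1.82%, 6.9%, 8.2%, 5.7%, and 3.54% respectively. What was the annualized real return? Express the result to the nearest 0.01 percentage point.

-1.72%

Cumulative inflation factor: 1.0182 × 1.069 × 1.082 × 1.057 × 1.0354 ≈ 1.28891.
Nominal growth factor: 1.18200. Real growth factor = 1.18200 / 1.28891 ≈ 0.91706.
Annualized: 0.91706^(1/5) − 1 ≈ -0.01717.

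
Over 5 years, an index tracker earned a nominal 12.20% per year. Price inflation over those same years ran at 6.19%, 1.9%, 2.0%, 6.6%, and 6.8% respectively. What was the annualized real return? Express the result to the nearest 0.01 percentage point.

7.19%

Cumulative inflation factor: 1.0619 × 1.019 × 1.020 × 1.066 × 1.068 ≈ 1.25657.
Nominal growth factor: 1.77813. Real growth factor = 1.77813 / 1.25657 ≈ 1.41507.
Annualized: 1.41507^(1/5) − 1 ≈ 0.07190.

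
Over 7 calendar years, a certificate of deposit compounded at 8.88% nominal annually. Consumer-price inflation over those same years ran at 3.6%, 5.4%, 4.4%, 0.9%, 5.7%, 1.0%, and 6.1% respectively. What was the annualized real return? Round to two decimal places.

4.84%

Cumulative inflation factor: 1.036 × 1.054 × 1.044 × 1.009 × 1.057 × 1.010 × 1.061 ≈ 1.30288.
Nominal growth factor: 1.81400. Real growth factor = 1.81400 / 1.30288 ≈ 1.39230.
Annualized: 1.39230^(1/7) − 1 ≈ 0.04842.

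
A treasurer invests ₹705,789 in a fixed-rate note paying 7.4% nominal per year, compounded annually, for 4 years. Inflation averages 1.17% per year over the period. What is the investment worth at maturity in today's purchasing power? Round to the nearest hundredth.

Nominal value at maturity: ₹705,789 × (1 + 7.4%)^4 ≈ ₹939,057.12.
Price-level factor over 4 years: (1 + 1.17%)^4 ≈ 1.0476277652.
The maturity value deflated by that factor is the answer in today's purchasing power.

₹896,365.25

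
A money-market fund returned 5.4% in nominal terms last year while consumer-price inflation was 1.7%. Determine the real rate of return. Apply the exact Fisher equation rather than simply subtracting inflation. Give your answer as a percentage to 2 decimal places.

3.64%

Real return via the Fisher equation: (1 + 5.4%)/(1 + 1.7%) − 1 = 1.054/1.017 − 1 ≈ 0.03638.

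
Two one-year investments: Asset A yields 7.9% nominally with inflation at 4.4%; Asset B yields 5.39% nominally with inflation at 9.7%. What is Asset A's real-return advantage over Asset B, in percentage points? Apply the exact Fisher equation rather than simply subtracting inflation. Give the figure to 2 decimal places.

7.28

Asset A real return: 1.079/1.044 − 1 = 3.352%.
Asset B real return: 1.0539/1.097 − 1 = -3.929%.
Difference: 3.352 − (-3.929) = 7.281 pp.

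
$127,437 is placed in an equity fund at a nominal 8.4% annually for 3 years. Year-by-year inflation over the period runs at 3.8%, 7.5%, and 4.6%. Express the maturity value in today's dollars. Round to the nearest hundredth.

$139,073.98

Nominal value at maturity: $127,437 × (1 + 8.4%)^3 ≈ $162,324.24.
Price-level factor over 3 years: 1.038 × 1.075 × 1.046 = 1.1671791.
Dividing the nominal maturity value by the price-level factor gives the value in today's money.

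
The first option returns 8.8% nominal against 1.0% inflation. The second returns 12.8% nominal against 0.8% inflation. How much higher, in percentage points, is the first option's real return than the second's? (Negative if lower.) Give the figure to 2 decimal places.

The first option real return: 1.088/1.010 − 1 = 7.723%.
The second real return: 1.128/1.008 − 1 = 11.905%.
Difference: 7.723 − 11.905 = -4.182 pp.

-4.18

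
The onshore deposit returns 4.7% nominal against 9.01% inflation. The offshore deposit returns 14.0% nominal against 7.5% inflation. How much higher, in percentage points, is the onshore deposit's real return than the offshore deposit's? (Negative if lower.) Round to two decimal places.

The onshore deposit real return: 1.047/1.0901 − 1 = -3.954%.
The offshore deposit real return: 1.140/1.075 − 1 = 6.047%.
Difference: -3.954 − 6.047 = -10.001 pp.

-10.00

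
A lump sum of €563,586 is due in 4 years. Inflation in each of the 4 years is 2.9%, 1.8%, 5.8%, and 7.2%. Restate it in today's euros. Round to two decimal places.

Price-level factor over 4 years: 1.029 × 1.018 × 1.058 × 1.072 ≈ 1.1880743119.
Purchasing power today: €563,586 divided by that factor.

€474,369.32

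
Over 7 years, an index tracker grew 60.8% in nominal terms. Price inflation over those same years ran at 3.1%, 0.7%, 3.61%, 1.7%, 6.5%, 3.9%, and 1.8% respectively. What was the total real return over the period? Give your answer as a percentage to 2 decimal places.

Cumulative inflation factor: 1.031 × 1.007 × 1.0361 × 1.017 × 1.065 × 1.039 × 1.018 ≈ 1.23232.
Nominal growth factor: 1.60800. Real growth factor = 1.60800 / 1.23232 ≈ 1.30486.
Total real return ≈ 30.4855%.

30.49%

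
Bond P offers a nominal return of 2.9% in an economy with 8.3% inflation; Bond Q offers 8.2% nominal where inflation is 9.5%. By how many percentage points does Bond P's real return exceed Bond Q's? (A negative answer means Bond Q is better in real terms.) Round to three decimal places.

-3.799

Bond P real return: 1.029/1.083 − 1 = -4.9861%.
Bond Q real return: 1.082/1.095 − 1 = -1.1872%.
Difference: -4.9861 − (-1.1872) = -3.7989 pp.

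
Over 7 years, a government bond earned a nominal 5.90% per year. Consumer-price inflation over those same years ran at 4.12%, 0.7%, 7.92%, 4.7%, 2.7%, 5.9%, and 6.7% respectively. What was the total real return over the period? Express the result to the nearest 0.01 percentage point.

Cumulative inflation factor: 1.0412 × 1.007 × 1.0792 × 1.047 × 1.027 × 1.059 × 1.067 ≈ 1.37481.
Nominal growth factor: 1.49373. Real growth factor = 1.49373 / 1.37481 ≈ 1.08650.
Total real return ≈ 8.6497%.

8.65%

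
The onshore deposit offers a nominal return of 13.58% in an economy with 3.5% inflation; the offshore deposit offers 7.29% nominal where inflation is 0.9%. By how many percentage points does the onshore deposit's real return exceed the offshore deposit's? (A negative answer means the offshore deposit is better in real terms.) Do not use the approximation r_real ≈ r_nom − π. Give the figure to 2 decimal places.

The onshore deposit real return: 1.1358/1.035 − 1 = 9.739%.
The offshore deposit real return: 1.0729/1.009 − 1 = 6.333%.
Difference: 9.739 − 6.333 = 3.406 pp.

3.41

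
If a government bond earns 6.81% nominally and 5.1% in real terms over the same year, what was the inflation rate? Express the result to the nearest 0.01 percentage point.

From (1+r_nom) = (1+r_real)(1+π), we get 1+π = (1 + 6.81%)/(1 + 5.1%) = 1.0681/1.051 ≈ 1.01627.
So π ≈ 1.6270%.

1.63%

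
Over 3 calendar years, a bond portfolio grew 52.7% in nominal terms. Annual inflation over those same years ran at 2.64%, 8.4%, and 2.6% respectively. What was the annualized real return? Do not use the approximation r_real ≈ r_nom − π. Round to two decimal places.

Cumulative inflation factor: 1.0264 × 1.084 × 1.026 ≈ 1.14155.
Nominal growth factor: 1.52700. Real growth factor = 1.52700 / 1.14155 ≈ 1.33766.
Annualized: 1.33766^(1/3) − 1 ≈ 0.10183.

10.18%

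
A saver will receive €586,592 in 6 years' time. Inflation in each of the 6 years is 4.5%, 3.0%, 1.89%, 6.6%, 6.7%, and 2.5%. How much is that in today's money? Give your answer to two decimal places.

€458,781.15

Price-level factor over 6 years: 1.045 × 1.030 × 1.0189 × 1.066 × 1.067 × 1.025 ≈ 1.2785878316.
Purchasing power today: €586,592 divided by that factor.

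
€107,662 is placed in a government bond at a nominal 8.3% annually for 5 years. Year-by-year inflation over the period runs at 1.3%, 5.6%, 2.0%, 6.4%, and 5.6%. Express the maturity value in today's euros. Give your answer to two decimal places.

Nominal value at maturity: €107,662 × (1 + 8.3%)^5 ≈ €160,400.13.
Price-level factor over 5 years: 1.013 × 1.056 × 1.020 × 1.064 × 1.056 ≈ 1.2259678505.
Dividing the nominal maturity value by the price-level factor gives the value in today's money.

€130,835.51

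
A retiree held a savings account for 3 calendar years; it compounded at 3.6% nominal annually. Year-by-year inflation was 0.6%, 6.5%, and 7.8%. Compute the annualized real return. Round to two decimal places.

-1.26%

Cumulative inflation factor: 1.006 × 1.065 × 1.078 ≈ 1.15496.
Nominal growth factor: 1.11193. Real growth factor = 1.11193 / 1.15496 ≈ 0.96275.
Annualized: 0.96275^(1/3) − 1 ≈ -0.01257.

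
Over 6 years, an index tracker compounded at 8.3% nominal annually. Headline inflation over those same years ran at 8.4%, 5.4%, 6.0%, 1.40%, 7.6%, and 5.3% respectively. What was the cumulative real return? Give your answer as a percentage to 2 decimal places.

15.96%

Cumulative inflation factor: 1.084 × 1.054 × 1.060 × 1.0140 × 1.076 × 1.053 ≈ 1.39141.
Nominal growth factor: 1.61351. Real growth factor = 1.61351 / 1.39141 ≈ 1.15962.
Total real return ≈ 15.9622%.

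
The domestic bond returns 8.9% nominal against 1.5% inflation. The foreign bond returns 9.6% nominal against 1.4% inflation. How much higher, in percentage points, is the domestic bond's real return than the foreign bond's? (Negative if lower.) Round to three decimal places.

The domestic bond real return: 1.089/1.015 − 1 = 7.2906%.
The foreign bond real return: 1.096/1.014 − 1 = 8.0868%.
Difference: 7.2906 − 8.0868 = -0.7962 pp.

-0.796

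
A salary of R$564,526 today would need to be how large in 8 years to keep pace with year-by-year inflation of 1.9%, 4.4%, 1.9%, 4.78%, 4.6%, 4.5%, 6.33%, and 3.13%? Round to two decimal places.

R$768,599.36

Cumulative price-level factor: 1.019 × 1.044 × 1.019 × 1.0478 × 1.046 × 1.045 × 1.0633 × 1.0313 ≈ 1.3614950521.
The nominal amount required is R$564,526 scaled up by that factor.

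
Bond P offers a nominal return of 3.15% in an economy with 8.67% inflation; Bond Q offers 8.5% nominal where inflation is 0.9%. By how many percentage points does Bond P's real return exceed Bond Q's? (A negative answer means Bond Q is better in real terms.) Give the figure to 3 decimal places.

-12.612

Bond P real return: 1.0315/1.0867 − 1 = -5.0796%.
Bond Q real return: 1.085/1.009 − 1 = 7.5322%.
Difference: -5.0796 − 7.5322 = -12.6118 pp.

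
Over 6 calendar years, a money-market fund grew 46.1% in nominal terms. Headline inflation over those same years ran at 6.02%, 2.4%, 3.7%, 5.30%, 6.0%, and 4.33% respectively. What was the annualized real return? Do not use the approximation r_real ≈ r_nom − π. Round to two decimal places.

Cumulative inflation factor: 1.0602 × 1.024 × 1.037 × 1.0530 × 1.060 × 1.0433 ≈ 1.31102.
Nominal growth factor: 1.46100. Real growth factor = 1.46100 / 1.31102 ≈ 1.11440.
Annualized: 1.11440^(1/6) − 1 ≈ 0.01822.

1.82%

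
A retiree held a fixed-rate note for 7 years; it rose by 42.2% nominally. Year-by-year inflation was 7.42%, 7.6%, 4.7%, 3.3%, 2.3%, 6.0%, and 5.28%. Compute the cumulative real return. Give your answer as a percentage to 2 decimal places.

Cumulative inflation factor: 1.0742 × 1.076 × 1.047 × 1.033 × 1.023 × 1.060 × 1.0528 ≈ 1.42716.
Nominal growth factor: 1.42200. Real growth factor = 1.42200 / 1.42716 ≈ 0.99639.
Total real return ≈ -0.3614%.

-0.36%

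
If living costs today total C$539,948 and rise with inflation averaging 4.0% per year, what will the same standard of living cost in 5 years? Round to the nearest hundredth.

C$656,929.30

Cumulative price-level factor: (1+4.0%)^5 = 1.2166529024.
Multiplying C$539,948 by the price-level factor gives the future nominal sum.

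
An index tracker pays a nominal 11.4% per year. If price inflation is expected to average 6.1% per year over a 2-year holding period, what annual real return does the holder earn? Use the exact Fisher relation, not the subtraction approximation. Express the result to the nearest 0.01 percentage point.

5.00%

With constant rates the annual real return is the same each year: (1+11.4%)/(1+6.1%) − 1 = 0.04995.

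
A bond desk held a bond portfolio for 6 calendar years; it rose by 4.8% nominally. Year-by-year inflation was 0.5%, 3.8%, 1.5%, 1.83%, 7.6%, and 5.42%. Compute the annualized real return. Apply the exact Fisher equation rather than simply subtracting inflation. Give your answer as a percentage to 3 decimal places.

Cumulative inflation factor: 1.005 × 1.038 × 1.015 × 1.0183 × 1.076 × 1.0542 ≈ 1.22304.
Nominal growth factor: 1.04800. Real growth factor = 1.04800 / 1.22304 ≈ 0.85688.
Annualized: 0.85688^(1/6) − 1 ≈ -0.02541.

-2.541%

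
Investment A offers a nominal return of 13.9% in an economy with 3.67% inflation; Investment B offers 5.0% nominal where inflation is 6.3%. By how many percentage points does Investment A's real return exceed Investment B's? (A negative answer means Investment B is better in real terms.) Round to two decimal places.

11.09

Investment A real return: 1.139/1.0367 − 1 = 9.868%.
Investment B real return: 1.050/1.063 − 1 = -1.223%.
Difference: 9.868 − (-1.223) = 11.091 pp.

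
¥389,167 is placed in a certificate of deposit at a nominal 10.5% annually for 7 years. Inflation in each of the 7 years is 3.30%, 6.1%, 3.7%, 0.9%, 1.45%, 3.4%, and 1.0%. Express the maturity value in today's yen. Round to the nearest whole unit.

¥644,306

Nominal value at maturity: ¥389,167 × (1 + 10.5%)^7 ≈ ¥782,838.
Price-level factor over 7 years: 1.0330 × 1.061 × 1.037 × 1.009 × 1.0145 × 1.034 × 1.010 ≈ 1.2150092715.
The maturity value deflated by that factor is the answer in today's purchasing power.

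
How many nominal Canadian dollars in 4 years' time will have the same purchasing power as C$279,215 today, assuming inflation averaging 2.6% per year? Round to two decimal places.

Cumulative price-level factor: (1+2.6%)^4 ≈ 1.1081267610.
The nominal amount required is C$279,215 scaled up by that factor.

C$309,405.61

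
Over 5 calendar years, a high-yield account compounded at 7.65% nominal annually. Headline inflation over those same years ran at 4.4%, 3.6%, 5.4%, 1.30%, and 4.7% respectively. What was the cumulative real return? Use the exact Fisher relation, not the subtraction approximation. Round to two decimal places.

19.57%

Cumulative inflation factor: 1.044 × 1.036 × 1.054 × 1.0130 × 1.047 ≈ 1.20909.
Nominal growth factor: 1.44567. Real growth factor = 1.44567 / 1.20909 ≈ 1.19568.
Total real return ≈ 19.5675%.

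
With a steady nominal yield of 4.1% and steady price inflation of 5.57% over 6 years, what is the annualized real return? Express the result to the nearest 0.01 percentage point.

-1.39%

With constant rates the annual real return is the same each year: (1+4.1%)/(1+5.57%) − 1 = -0.01392.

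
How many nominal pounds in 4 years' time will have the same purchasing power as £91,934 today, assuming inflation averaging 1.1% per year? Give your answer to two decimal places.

£96,046.33

Cumulative price-level factor: (1+1.1%)^4 ≈ 1.0447313386.
Multiplying £91,934 by the price-level factor gives the future nominal sum.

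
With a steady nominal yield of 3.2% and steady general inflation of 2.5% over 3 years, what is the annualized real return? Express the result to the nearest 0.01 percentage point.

With constant rates the annual real return is the same each year: (1+3.2%)/(1+2.5%) − 1 = 0.00683.

0.68%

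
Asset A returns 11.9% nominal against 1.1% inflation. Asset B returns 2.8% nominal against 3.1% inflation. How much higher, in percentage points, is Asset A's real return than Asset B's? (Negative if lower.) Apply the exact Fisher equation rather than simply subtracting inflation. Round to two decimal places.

Asset A real return: 1.119/1.011 − 1 = 10.682%.
Asset B real return: 1.028/1.031 − 1 = -0.291%.
Difference: 10.682 − (-0.291) = 10.973 pp.

10.97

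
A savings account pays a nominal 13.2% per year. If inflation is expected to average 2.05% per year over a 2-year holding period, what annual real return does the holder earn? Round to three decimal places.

With constant rates the annual real return is the same each year: (1+13.2%)/(1+2.05%) − 1 = 0.10926.

10.926%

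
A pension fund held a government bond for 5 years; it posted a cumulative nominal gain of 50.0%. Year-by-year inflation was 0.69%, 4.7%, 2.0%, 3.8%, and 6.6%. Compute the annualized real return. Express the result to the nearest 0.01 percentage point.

4.74%

Cumulative inflation factor: 1.0069 × 1.047 × 1.020 × 1.038 × 1.066 ≈ 1.18984.
Nominal growth factor: 1.50000. Real growth factor = 1.50000 / 1.18984 ≈ 1.26068.
Annualized: 1.26068^(1/5) − 1 ≈ 0.04742.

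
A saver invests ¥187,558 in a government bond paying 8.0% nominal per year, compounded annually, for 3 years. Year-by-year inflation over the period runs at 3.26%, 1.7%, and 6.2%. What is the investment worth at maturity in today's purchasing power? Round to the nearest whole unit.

Nominal value at maturity: ¥187,558 × (1 + 8.0%)^3 ≈ ¥236,269.
Price-level factor over 3 years: 1.0326 × 1.017 × 1.062 = 1.1152637604.
The maturity value deflated by that factor is the answer in today's purchasing power.

¥211,850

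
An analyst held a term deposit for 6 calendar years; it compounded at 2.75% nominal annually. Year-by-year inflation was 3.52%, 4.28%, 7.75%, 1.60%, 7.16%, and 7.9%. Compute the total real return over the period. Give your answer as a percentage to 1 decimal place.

-13.9%

Cumulative inflation factor: 1.0352 × 1.0428 × 1.0775 × 1.0160 × 1.0716 × 1.079 ≈ 1.36644.
Nominal growth factor: 1.17677. Real growth factor = 1.17677 / 1.36644 ≈ 0.86119.
Total real return ≈ -13.8807%.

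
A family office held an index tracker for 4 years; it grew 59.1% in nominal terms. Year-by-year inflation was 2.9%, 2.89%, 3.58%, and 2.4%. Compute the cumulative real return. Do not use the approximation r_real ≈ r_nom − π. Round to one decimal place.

Cumulative inflation factor: 1.029 × 1.0289 × 1.0358 × 1.024 ≈ 1.12296.
Nominal growth factor: 1.59100. Real growth factor = 1.59100 / 1.12296 ≈ 1.41679.
Total real return ≈ 41.6791%.

41.7%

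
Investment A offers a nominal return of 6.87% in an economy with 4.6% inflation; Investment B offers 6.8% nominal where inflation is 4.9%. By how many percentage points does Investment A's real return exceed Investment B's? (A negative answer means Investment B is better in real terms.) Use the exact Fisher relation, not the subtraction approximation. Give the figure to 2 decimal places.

0.36

Investment A real return: 1.0687/1.046 − 1 = 2.170%.
Investment B real return: 1.068/1.049 − 1 = 1.811%.
Difference: 2.170 − 1.811 = 0.359 pp.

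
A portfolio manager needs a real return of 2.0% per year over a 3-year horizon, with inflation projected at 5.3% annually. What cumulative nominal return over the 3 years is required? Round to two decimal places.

23.90%

Required annual nominal rate: (1+2.0%)(1+5.3%) − 1 = 7.406%.
Cumulative over 3 years: (1 + 0.07406)^3 − 1 ≈ 0.23904.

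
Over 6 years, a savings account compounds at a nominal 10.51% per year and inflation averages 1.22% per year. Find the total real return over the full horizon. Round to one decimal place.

69.4%

The annual real rate is (1+10.51%)/(1+1.22%) − 1 = 9.1780%.
Compounded over 6 years: (1 + 0.091780)^6 − 1 ≈ 0.69360.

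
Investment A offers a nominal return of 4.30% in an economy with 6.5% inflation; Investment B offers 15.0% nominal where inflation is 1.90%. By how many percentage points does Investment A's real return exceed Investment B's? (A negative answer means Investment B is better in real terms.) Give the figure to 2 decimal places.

-14.92

Investment A real return: 1.0430/1.065 − 1 = -2.066%.
Investment B real return: 1.150/1.0190 − 1 = 12.856%.
Difference: -2.066 − 12.856 = -14.922 pp.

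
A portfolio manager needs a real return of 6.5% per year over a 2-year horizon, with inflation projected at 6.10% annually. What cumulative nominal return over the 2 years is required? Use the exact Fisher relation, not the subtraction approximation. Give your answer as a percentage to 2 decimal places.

27.68%

Required annual nominal rate: (1+6.5%)(1+6.10%) − 1 = 12.9965%.
Cumulative over 2 years: (1 + 0.129965)^2 − 1 ≈ 0.27682.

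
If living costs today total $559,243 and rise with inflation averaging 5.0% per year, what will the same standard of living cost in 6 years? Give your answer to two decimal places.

Cumulative price-level factor: (1+5.0%)^6 ≈ 1.3400956406.
The nominal amount required is $559,243 scaled up by that factor.

$749,439.11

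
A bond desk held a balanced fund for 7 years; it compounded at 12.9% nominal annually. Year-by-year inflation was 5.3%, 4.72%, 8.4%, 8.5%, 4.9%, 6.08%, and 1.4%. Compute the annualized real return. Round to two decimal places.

Cumulative inflation factor: 1.053 × 1.0472 × 1.084 × 1.085 × 1.049 × 1.0608 × 1.014 ≈ 1.46340.
Nominal growth factor: 2.33807. Real growth factor = 2.33807 / 1.46340 ≈ 1.59769.
Annualized: 1.59769^(1/7) − 1 ≈ 0.06923.

6.92%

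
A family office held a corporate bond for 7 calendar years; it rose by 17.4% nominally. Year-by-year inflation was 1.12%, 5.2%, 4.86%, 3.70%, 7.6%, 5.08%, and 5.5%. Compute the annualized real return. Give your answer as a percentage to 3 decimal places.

Cumulative inflation factor: 1.0112 × 1.052 × 1.0486 × 1.0370 × 1.076 × 1.0508 × 1.055 ≈ 1.37983.
Nominal growth factor: 1.17400. Real growth factor = 1.17400 / 1.37983 ≈ 0.85083.
Annualized: 0.85083^(1/7) − 1 ≈ -0.02281.

-2.281%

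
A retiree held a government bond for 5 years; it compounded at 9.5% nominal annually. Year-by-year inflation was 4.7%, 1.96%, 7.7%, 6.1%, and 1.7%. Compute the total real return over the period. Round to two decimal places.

Cumulative inflation factor: 1.047 × 1.0196 × 1.077 × 1.061 × 1.017 ≈ 1.24059.
Nominal growth factor: 1.57424. Real growth factor = 1.57424 / 1.24059 ≈ 1.26894.
Total real return ≈ 26.8943%.

26.89%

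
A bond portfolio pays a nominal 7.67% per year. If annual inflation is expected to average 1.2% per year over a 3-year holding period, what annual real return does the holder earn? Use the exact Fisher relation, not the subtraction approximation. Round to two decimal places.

With constant rates the annual real return is the same each year: (1+7.67%)/(1+1.2%) − 1 = 0.06393.

6.39%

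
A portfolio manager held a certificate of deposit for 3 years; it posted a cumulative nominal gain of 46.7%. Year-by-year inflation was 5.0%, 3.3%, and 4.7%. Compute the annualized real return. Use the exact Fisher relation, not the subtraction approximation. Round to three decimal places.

Cumulative inflation factor: 1.050 × 1.033 × 1.047 ≈ 1.13563.
Nominal growth factor: 1.46700. Real growth factor = 1.46700 / 1.13563 ≈ 1.29180.
Annualized: 1.29180^(1/3) − 1 ≈ 0.08909.

8.909%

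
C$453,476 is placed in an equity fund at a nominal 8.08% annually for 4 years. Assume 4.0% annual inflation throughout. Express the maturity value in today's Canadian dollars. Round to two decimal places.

Nominal value at maturity: C$453,476 × (1 + 8.08%)^4 ≈ C$618,779.12.
Price-level factor over 4 years: (1 + 4.0%)^4 = 1.16985856.
Dividing the nominal maturity value by the price-level factor gives the value in today's money.

C$528,934.99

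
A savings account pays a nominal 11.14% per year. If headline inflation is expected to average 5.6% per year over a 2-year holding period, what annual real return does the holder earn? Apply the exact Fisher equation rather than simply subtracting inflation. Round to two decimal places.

With constant rates the annual real return is the same each year: (1+11.14%)/(1+5.6%) − 1 = 0.05246.

5.25%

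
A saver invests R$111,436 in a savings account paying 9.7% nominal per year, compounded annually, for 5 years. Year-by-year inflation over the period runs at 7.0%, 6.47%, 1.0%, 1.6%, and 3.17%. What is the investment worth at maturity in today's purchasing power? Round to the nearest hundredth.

R$146,784.13

Nominal value at maturity: R$111,436 × (1 + 9.7%)^5 ≈ R$177,034.80.
Price-level factor over 5 years: 1.070 × 1.0647 × 1.010 × 1.016 × 1.0317 ≈ 1.2060895207.
The maturity value deflated by that factor is the answer in today's purchasing power.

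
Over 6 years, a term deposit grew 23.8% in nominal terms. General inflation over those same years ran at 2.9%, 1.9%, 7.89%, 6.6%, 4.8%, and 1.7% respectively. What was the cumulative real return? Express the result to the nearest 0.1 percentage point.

-3.7%

Cumulative inflation factor: 1.029 × 1.019 × 1.0789 × 1.066 × 1.048 × 1.017 ≈ 1.28532.
Nominal growth factor: 1.23800. Real growth factor = 1.23800 / 1.28532 ≈ 0.96319.
Total real return ≈ -3.6813%.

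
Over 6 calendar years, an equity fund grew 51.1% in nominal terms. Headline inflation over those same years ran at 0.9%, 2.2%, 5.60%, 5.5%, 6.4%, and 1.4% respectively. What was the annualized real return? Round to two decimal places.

Cumulative inflation factor: 1.009 × 1.022 × 1.0560 × 1.055 × 1.064 × 1.014 ≈ 1.23948.
Nominal growth factor: 1.51100. Real growth factor = 1.51100 / 1.23948 ≈ 1.21906.
Annualized: 1.21906^(1/6) − 1 ≈ 0.03356.

3.36%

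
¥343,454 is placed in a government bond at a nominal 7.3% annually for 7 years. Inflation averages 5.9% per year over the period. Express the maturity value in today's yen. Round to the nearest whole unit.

Nominal value at maturity: ¥343,454 × (1 + 7.3%)^7 ≈ ¥562,428.
Price-level factor over 7 years: (1 + 5.9%)^7 ≈ 1.4937286838.
The maturity value deflated by that factor is the answer in today's purchasing power.

¥376,526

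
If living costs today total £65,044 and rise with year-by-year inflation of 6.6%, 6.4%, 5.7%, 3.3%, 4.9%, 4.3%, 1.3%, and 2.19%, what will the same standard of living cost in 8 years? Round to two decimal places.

Cumulative price-level factor: 1.066 × 1.064 × 1.057 × 1.033 × 1.049 × 1.043 × 1.013 × 1.0219 ≈ 1.4026579663.
The nominal amount required is £65,044 scaled up by that factor.

£91,234.48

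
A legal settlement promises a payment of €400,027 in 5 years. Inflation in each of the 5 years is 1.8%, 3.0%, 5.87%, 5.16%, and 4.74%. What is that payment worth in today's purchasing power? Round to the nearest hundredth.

Price-level factor over 5 years: 1.018 × 1.030 × 1.0587 × 1.0516 × 1.0474 ≈ 1.2227032393.
Purchasing power today: €400,027 divided by that factor.

€327,166.06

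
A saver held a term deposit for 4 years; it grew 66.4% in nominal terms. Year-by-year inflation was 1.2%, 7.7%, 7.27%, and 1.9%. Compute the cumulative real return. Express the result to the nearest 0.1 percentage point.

39.7%

Cumulative inflation factor: 1.012 × 1.077 × 1.0727 × 1.019 ≈ 1.19138.
Nominal growth factor: 1.66400. Real growth factor = 1.66400 / 1.19138 ≈ 1.39670.
Total real return ≈ 39.6705%.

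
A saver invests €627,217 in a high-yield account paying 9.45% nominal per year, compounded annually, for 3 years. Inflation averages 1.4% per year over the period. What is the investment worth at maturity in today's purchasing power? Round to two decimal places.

€788,771.58

Nominal value at maturity: €627,217 × (1 + 9.45%)^3 ≈ €822,365.95.
Price-level factor over 3 years: (1 + 1.4%)^3 = 1.042590744.
The maturity value deflated by that factor is the answer in today's purchasing power.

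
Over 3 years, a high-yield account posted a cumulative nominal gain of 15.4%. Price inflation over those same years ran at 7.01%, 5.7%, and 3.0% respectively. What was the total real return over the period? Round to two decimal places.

Cumulative inflation factor: 1.0701 × 1.057 × 1.030 ≈ 1.16503.
Nominal growth factor: 1.15400. Real growth factor = 1.15400 / 1.16503 ≈ 0.99053.
Total real return ≈ -0.9466%.

-0.95%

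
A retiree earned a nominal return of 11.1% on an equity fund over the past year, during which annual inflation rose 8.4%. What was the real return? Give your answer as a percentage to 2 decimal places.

2.49%

Real return via the Fisher equation: (1 + 11.1%)/(1 + 8.4%) − 1 = 1.111/1.084 − 1 ≈ 0.02491.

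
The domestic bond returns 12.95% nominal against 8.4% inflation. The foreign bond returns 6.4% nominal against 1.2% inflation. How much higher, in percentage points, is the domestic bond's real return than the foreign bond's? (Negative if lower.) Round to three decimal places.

-0.941

The domestic bond real return: 1.1295/1.084 − 1 = 4.1974%.
The foreign bond real return: 1.064/1.012 − 1 = 5.1383%.
Difference: 4.1974 − 5.1383 = -0.9409 pp.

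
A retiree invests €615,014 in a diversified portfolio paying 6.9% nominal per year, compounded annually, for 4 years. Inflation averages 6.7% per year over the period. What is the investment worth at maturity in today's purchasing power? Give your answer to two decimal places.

€619,638.15

Nominal value at maturity: €615,014 × (1 + 6.9%)^4 ≈ €803,148.45.
Price-level factor over 4 years: (1 + 6.7%)^4 ≈ 1.2961572031.
Dividing the nominal maturity value by the price-level factor gives the value in today's money.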